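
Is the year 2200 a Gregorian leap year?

2200 is not a leap year (divisible by 100 but not 400).

No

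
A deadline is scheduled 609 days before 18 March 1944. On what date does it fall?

18 July 1942

Count 609 days before March 18, 1944:
Day-of-year of July 18, 1942: 199.
Day-of-year of March 18, 1944: 78.
1942 has 365 days, so 365 − 199 = 166 days remain in 1942.
Full years: 1943: 365. Sum = 365.
Total: 166 + 365 + 78 = 609 days.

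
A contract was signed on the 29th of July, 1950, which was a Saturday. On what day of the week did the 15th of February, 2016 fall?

From July 29, 1950 to July 29, 2015: 65 years, of which 16 contain a Feb 29 — 49×365 + 16×366 = 23741 days.
(2000 is a leap year (divisible by 400).)
July 2015: 31 − 29 = 2 days remain.
Then August (31), September (30), October (31), November (30), December (31), January (31): 31 + 30 + 31 + 30 + 31 + 31 = 184 days.
February 1–15, 2016: 15 days (2016 is a leap year).
Residual: 201 days.
Total: 23942 days.
23942 mod 7 = 2, so 2 days after Saturday is Monday.

Monday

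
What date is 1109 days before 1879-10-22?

1876-10-08

Count 1109 days before October 22, 1879:
Day-of-year of October 8, 1876: 282.
Day-of-year of October 22, 1879: 295.
1876 has 366 days, so 366 − 282 = 84 days remain in 1876.
Full years: 1877: 365; 1878: 365. Sum = 730.
Total: 84 + 730 + 295 = 1109 days.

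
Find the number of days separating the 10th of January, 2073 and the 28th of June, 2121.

17700

From January 10, 2073 to January 10, 2121: 48 years, of which 11 contain a Feb 29 — 37×365 + 11×366 = 17531 days.
(2100 is not a leap year (divisible by 100 but not 400).)
January 2121: 31 − 10 = 21 days remain.
Then February 2121 (28), March (31), April (30), May (31): 28 + 31 + 30 + 31 = 120 days.
June 1–28, 2121: 28 days.
Residual: 169 days.
Total: 17700 days.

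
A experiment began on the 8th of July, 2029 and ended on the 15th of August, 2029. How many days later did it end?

38

July 2029: 31 − 8 = 23 days remain.
August 1–15, 2029: 15 days.
Total: 23 + 15 = 38 days.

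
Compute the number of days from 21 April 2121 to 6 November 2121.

199

April 2121: 30 − 21 = 9 days remain.
Then May (31), June (30), July (31), August (31), September (30), October (31): 31 + 30 + 31 + 31 + 30 + 31 = 184 days.
November 1–6, 2121: 6 days.
Total: 9 + 184 + 6 = 199 days.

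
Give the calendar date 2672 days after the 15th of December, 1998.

the 9th of April, 2006

Count 2672 days after December 15, 1998:
Day-of-year of December 15, 1998: 349.
Day-of-year of April 9, 2006: 99.
1998 has 365 days, so 365 − 349 = 16 days remain in 1998.
Full years 1999–2005: 5 common + 2 leap = 5×365 + 2×366 = 2557 days.
Total: 16 + 2557 + 99 = 2672 days.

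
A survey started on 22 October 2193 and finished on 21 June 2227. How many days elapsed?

12294

From October 22, 2193 to October 22, 2226: 33 years, of which 7 contain a Feb 29 — 26×365 + 7×366 = 12052 days.
(2200 is not a leap year (divisible by 100 but not 400).)
October 2226: 31 − 22 = 9 days remain.
Then November (30), December (31), January (31), February 2227 (28), March (31), April (30), May (31): 30 + 31 + 31 + 28 + 31 + 30 + 31 = 212 days.
June 1–21, 2227: 21 days.
Residual: 242 days.
Total: 12294 days.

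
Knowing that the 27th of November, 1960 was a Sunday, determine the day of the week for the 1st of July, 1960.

Count forward from the earlier date (July 1, 1960) to the later (November 27, 1960):
July 1960: 31 − 1 = 30 days remain.
Then August (31), September (30), October (31): 31 + 30 + 31 = 92 days.
November 1–27, 1960: 27 days.
Total: 30 + 92 + 27 = 149 days.
149 mod 7 = 2, so 2 days before Sunday is Friday.

Friday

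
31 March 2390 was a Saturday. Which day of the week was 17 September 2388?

Count forward from the earlier date (September 17, 2388) to the later (March 31, 2390):
Day-of-year of September 17, 2388: 261.
Day-of-year of March 31, 2390: 90.
2388 has 366 days, so 366 − 261 = 105 days remain in 2388.
Full years: 2389: 365. Sum = 365.
Total: 105 + 365 + 90 = 560 days.
560 is a multiple of 7, so 17 September 2388 falls on the same weekday: Saturday.

Saturday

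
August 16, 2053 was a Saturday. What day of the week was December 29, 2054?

Tuesday

August 16, 2053 → August 16, 2054: 365 days.
August 2054: 31 − 16 = 15 days remain.
Then September (30), October (31), November (30): 30 + 31 + 30 = 91 days.
December 1–29, 2054: 29 days.
Residual: 135 days.
Total: 500 days.
500 mod 7 = 3, so 3 days after Saturday is Tuesday.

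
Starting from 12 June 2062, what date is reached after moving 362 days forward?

9 June 2063

Count 362 days after June 12, 2062:
June 2062: 30 − 12 = 18 days remain.
Then 11 full months totalling 335 days.
June 1–9, 2063: 9 days.
Total: 18 + 335 + 9 = 362 days.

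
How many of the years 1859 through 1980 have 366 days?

30

Years divisible by 4: 1860, 1864, …, 1980 — 31 in all.
Of these, 1900 is divisible by 100 but not 400, so not leap.
Leap years: 31 − 1 = 30.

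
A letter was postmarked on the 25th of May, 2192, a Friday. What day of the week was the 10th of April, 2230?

Saturday

Day-of-year of May 25, 2192: 146.
Day-of-year of April 10, 2230: 100.
2192 has 366 days, so 366 − 146 = 220 days remain in 2192.
Full years 2193–2229: 29 common + 8 leap = 29×365 + 8×366 = 13513 days.
Total: 220 + 13513 + 100 = 13833 days.
13833 mod 7 = 1, so 1 day after Friday is Saturday.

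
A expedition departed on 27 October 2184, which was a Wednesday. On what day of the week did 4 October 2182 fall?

Friday

Count forward from the earlier date (October 4, 2182) to the later (October 27, 2184):
October 2182: 31 − 4 = 27 days remain.
Then 23 full months totalling 700 days.
October 1–27, 2184: 27 days.
Total: 27 + 700 + 27 = 754 days.
754 mod 7 = 5, so 5 days before Wednesday is Friday.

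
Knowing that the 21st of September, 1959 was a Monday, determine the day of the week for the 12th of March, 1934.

Monday

Count forward from the earlier date (March 12, 1934) to the later (September 21, 1959):
From March 12, 1934 to March 12, 1959: 25 years, of which 6 contain a Feb 29 — 19×365 + 6×366 = 9131 days.
March 1959: 31 − 12 = 19 days remain.
Then April (30), May (31), June (30), July (31), August (31): 30 + 31 + 30 + 31 + 31 = 153 days.
September 1–21, 1959: 21 days.
Residual: 193 days.
Total: 9324 days.
9324 is a multiple of 7, so the 12th of March, 1934 falls on the same weekday: Monday.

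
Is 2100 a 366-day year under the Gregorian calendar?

2100 is not a leap year (divisible by 100 but not 400).

No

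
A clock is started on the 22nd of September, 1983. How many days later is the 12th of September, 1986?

1086

September 22, 1983 → September 22, 1984: 366 days (1984 is a leap year).
September 22, 1984 → September 22, 1985: 365 days.
September 1985: 30 − 22 = 8 days remain.
Then 11 full months totalling 335 days.
September 1–12, 1986: 12 days.
Residual: 355 days.
Total: 1086 days.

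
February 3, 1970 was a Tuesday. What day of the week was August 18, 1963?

Count forward from the earlier date (August 18, 1963) to the later (February 3, 1970):
Day-of-year of August 18, 1963: 230.
Day-of-year of February 3, 1970: 34.
1963 has 365 days, so 365 − 230 = 135 days remain in 1963.
Full years: 1964: 366; 1965: 365; 1966: 365; 1967: 365; 1968: 366; 1969: 365. Sum = 2192.
Total: 135 + 2192 + 34 = 2361 days.
2361 mod 7 = 2, so 2 days before Tuesday is Sunday.

Sunday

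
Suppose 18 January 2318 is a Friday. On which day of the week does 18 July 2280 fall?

Sunday

Count forward from the earlier date (July 18, 2280) to the later (January 18, 2318):
From July 18, 2280 to July 18, 2317: 37 years, of which 8 contain a Feb 29 — 29×365 + 8×366 = 13513 days.
(2300 is not a leap year (divisible by 100 but not 400).)
July 2317: 31 − 18 = 13 days remain.
Then August (31), September (30), October (31), November (30), December (31): 31 + 30 + 31 + 30 + 31 = 153 days.
January 1–18, 2318: 18 days.
Residual: 184 days.
Total: 13697 days.
13697 mod 7 = 5, so 5 days before Friday is Sunday.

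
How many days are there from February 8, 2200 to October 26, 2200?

260

February 2200: 28 − 8 = 20 days remain (2200 is not a leap year (divisible by 100 but not 400), so February has 28 days).
Then March (31), April (30), May (31), June (30), July (31), August (31), September (30): 31 + 30 + 31 + 30 + 31 + 31 + 30 = 214 days.
October 1–26, 2200: 26 days.
Total: 20 + 214 + 26 = 260 days.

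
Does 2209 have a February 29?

No

2209 is not a leap year.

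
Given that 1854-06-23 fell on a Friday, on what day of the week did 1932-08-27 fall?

Saturday

From June 23, 1854 to June 23, 1932: 78 years, of which 19 contain a Feb 29 — 59×365 + 19×366 = 28489 days.
(1900 is not a leap year (divisible by 100 but not 400).)
June 1932: 30 − 23 = 7 days remain.
Then July (31): 31 days.
August 1–27, 1932: 27 days.
Residual: 65 days.
Total: 28554 days.
28554 mod 7 = 1, so 1 day after Friday is Saturday.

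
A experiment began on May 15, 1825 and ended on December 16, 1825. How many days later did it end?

May 1825: 31 − 15 = 16 days remain.
Then June (30), July (31), August (31), September (30), October (31), November (30): 30 + 31 + 31 + 30 + 31 + 30 = 183 days.
December 1–16, 1825: 16 days.
Total: 16 + 183 + 16 = 215 days.

215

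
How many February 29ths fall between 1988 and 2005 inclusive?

5

Years divisible by 4 in [1988, 2005]: 1988, 1992, 1996, 2000, 2004.
2000 is divisible by 400, so still leap.
No century exceptions apply. Count: 5.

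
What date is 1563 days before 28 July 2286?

17 April 2282

Count 1563 days before July 28, 2286:
April 17, 2282 → April 17, 2283: 365 days.
April 17, 2283 → April 17, 2284: 366 days (2284 is a leap year).
April 17, 2284 → April 17, 2285: 365 days.
April 17, 2285 → April 17, 2286: 365 days.
April 2286: 30 − 17 = 13 days remain.
Then May (31), June (30): 31 + 30 = 61 days.
July 1–28, 2286: 28 days.
Residual: 102 days.
Total: 1563 days.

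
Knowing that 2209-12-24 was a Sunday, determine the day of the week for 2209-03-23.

Thursday

Count forward from the earlier date (March 23, 2209) to the later (December 24, 2209):
March 2209: 31 − 23 = 8 days remain.
Then April (30), May (31), June (30), July (31), August (31), September (30), October (31), November (30): 30 + 31 + 30 + 31 + 31 + 30 + 31 + 30 = 244 days.
December 1–24, 2209: 24 days.
Total: 8 + 244 + 24 = 276 days.
276 mod 7 = 3, so 3 days before Sunday is Thursday.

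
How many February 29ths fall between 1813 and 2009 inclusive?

48

Years divisible by 4: 1816, 1820, …, 2008 — 49 in all.
Of these, 1900 is divisible by 100 but not 400, so not leap.
2000 is divisible by 400, so still leap.
Leap years: 49 − 1 = 48.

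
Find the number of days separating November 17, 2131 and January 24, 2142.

From November 17, 2131 to November 17, 2141: 10 years, of which 3 contain a Feb 29 — 7×365 + 3×366 = 3653 days.
November 2141: 30 − 17 = 13 days remain.
Then December (31): 31 days.
January 1–24, 2142: 24 days.
Residual: 68 days.
Total: 3721 days.

3721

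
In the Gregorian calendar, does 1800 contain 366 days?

No

1800 is not a leap year (divisible by 100 but not 400).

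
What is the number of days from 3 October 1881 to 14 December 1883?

October 3, 1881 → October 3, 1882: 365 days.
October 3, 1882 → October 3, 1883: 365 days.
October 1883: 31 − 3 = 28 days remain.
Then November (30): 30 days.
December 1–14, 1883: 14 days.
Residual: 72 days.
Total: 802 days.

802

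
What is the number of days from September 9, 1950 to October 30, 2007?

Day-of-year of September 9, 1950: 252.
Day-of-year of October 30, 2007: 303.
1950 has 365 days, so 365 − 252 = 113 days remain in 1950.
Full years 1951–2006: 42 common + 14 leap = 42×365 + 14×366 = 20454 days.
Total: 113 + 20454 + 303 = 20870 days.

20870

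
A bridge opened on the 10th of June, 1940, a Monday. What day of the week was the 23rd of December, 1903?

Count forward from the earlier date (December 23, 1903) to the later (June 10, 1940):
Day-of-year of December 23, 1903: 357.
Day-of-year of June 10, 1940: 162.
1903 has 365 days, so 365 − 357 = 8 days remain in 1903.
Full years 1904–1939: 27 common + 9 leap = 27×365 + 9×366 = 13149 days.
Total: 8 + 13149 + 162 = 13319 days.
13319 mod 7 = 5, so 5 days before Monday is Wednesday.

Wednesday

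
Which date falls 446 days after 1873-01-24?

1874-04-15

Count 446 days after January 24, 1873:
January 24, 1873 → January 24, 1874: 365 days.
January 1874: 31 − 24 = 7 days remain.
Then February 1874 (28), March (31): 28 + 31 = 59 days.
April 1–15, 1874: 15 days.
Residual: 81 days.
Total: 446 days.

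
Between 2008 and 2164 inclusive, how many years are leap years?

Years divisible by 4: 2008, 2012, …, 2164 — 40 in all.
Of these, 2100 is divisible by 100 but not 400, so not leap.
Leap years: 40 − 1 = 39.

39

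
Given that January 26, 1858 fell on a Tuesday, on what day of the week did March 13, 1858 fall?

Saturday

January 1858: 31 − 26 = 5 days remain.
Then February 1858 (28): 28 days.
March 1–13, 1858: 13 days.
Total: 5 + 28 + 13 = 46 days.
46 mod 7 = 4, so 4 days after Tuesday is Saturday.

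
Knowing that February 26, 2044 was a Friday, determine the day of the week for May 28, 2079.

Sunday

Day-of-year of February 26, 2044: 57.
Day-of-year of May 28, 2079: 148.
2044 has 366 days, so 366 − 57 = 309 days remain in 2044.
Full years 2045–2078: 26 common + 8 leap = 26×365 + 8×366 = 12418 days.
Total: 309 + 12418 + 148 = 12875 days.
12875 mod 7 = 2, so 2 days after Friday is Sunday.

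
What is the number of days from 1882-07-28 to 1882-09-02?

July 1882: 31 − 28 = 3 days remain.
Then August (31): 31 days.
September 1–2, 1882: 2 days.
Total: 3 + 31 + 2 = 36 days.

36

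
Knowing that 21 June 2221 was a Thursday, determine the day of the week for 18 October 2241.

Monday

Day-of-year of June 21, 2221: 172.
Day-of-year of October 18, 2241: 291.
2221 has 365 days, so 365 − 172 = 193 days remain in 2221.
Full years 2222–2240: 14 common + 5 leap = 14×365 + 5×366 = 6940 days.
Total: 193 + 6940 + 291 = 7424 days.
7424 mod 7 = 4, so 4 days after Thursday is Monday.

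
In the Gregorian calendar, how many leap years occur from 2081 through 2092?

Years divisible by 4 in [2081, 2092]: 2084, 2088, 2092.
No century exceptions apply. Count: 3.

3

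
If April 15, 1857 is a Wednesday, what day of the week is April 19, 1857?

Sunday

Within April 1857: 19 − 15 = 4 days.
4 mod 7 = 4, so 4 days after Wednesday is Sunday.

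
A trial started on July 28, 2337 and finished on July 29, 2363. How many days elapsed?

9497

From July 28, 2337 to July 28, 2363: 26 years, of which 6 contain a Feb 29 — 20×365 + 6×366 = 9496 days.
Within July 2363: 29 − 28 = 1 day.
Total: 9497 days.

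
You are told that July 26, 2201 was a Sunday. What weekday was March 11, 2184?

Thursday

Count forward from the earlier date (March 11, 2184) to the later (July 26, 2201):
From March 11, 2184 to March 11, 2201: 17 years, of which 3 contain a Feb 29 — 14×365 + 3×366 = 6208 days.
(2200 is not a leap year (divisible by 100 but not 400).)
March 2201: 31 − 11 = 20 days remain.
Then April (30), May (31), June (30): 30 + 31 + 30 = 91 days.
July 1–26, 2201: 26 days.
Residual: 137 days.
Total: 6345 days.
6345 mod 7 = 3, so 3 days before Sunday is Thursday.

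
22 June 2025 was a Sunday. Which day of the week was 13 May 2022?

Friday

Count forward from the earlier date (May 13, 2022) to the later (June 22, 2025):
Day-of-year of May 13, 2022: 133.
Day-of-year of June 22, 2025: 173.
2022 has 365 days, so 365 − 133 = 232 days remain in 2022.
Full years: 2023: 365; 2024: 366. Sum = 731.
Total: 232 + 731 + 173 = 1136 days.
1136 mod 7 = 2, so 2 days before Sunday is Friday.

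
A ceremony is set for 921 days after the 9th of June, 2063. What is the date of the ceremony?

the 16th of December, 2065

Count 921 days after June 9, 2063:
June 9, 2063 → June 9, 2064: 366 days (2064 is a leap year).
June 9, 2064 → June 9, 2065: 365 days.
June 2065: 30 − 9 = 21 days remain.
Then July (31), August (31), September (30), October (31), November (30): 31 + 31 + 30 + 31 + 30 = 153 days.
December 1–16, 2065: 16 days.
Residual: 190 days.
Total: 921 days.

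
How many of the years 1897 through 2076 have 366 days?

Years divisible by 4: 1900, 1904, …, 2076 — 45 in all.
Of these, 1900 is divisible by 100 but not 400, so not leap.
2000 is divisible by 400, so still leap.
Leap years: 45 − 1 = 44.

44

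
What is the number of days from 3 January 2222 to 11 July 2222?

January 2222: 31 − 3 = 28 days remain.
Then February 2222 (28), March (31), April (30), May (31), June (30): 28 + 31 + 30 + 31 + 30 = 150 days.
July 1–11, 2222: 11 days.
Total: 28 + 150 + 11 = 189 days.

189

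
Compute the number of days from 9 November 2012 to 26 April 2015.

November 9, 2012 → November 9, 2013: 365 days.
November 9, 2013 → November 9, 2014: 365 days.
November 2014: 30 − 9 = 21 days remain.
Then December (31), January (31), February 2015 (28), March (31): 31 + 31 + 28 + 31 = 121 days.
April 1–26, 2015: 26 days.
Residual: 168 days.
Total: 898 days.

898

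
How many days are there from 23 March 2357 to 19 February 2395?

From March 23, 2357 to March 23, 2394: 37 years, of which 9 contain a Feb 29 — 28×365 + 9×366 = 13514 days.
March 2394: 31 − 23 = 8 days remain.
Then 10 full months totalling 306 days.
February 1–19, 2395: 19 days (2395 is not a leap year).
Residual: 333 days.
Total: 13847 days.

13847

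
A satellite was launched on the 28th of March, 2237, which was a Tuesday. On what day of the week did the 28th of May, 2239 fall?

Tuesday

March 28, 2237 → March 28, 2238: 365 days.
March 28, 2238 → March 28, 2239: 365 days.
March 2239: 31 − 28 = 3 days remain.
Then April (30): 30 days.
May 1–28, 2239: 28 days.
Residual: 61 days.
Total: 791 days.
791 is a multiple of 7, so the 28th of May, 2239 falls on the same weekday: Tuesday.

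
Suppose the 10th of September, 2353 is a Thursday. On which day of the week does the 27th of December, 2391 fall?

From September 10, 2353 to September 10, 2391: 38 years, of which 9 contain a Feb 29 — 29×365 + 9×366 = 13879 days.
September 2391: 30 − 10 = 20 days remain.
Then October (31), November (30): 31 + 30 = 61 days.
December 1–27, 2391: 27 days.
Residual: 108 days.
Total: 13987 days.
13987 mod 7 = 1, so 1 day after Thursday is Friday.

Friday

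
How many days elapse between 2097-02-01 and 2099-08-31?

941

February 2097: 28 − 1 = 27 days remain (2097 is not a leap year, so February has 28 days).
Then 29 full months totalling 883 days.
August 1–31, 2099: 31 days.
Total: 27 + 883 + 31 = 941 days.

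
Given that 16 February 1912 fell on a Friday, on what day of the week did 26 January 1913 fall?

Sunday

Day-of-year of February 16, 1912: 47.
Day-of-year of January 26, 1913: 26.
1912 has 366 days, so 366 − 47 = 319 days remain in 1912.
Total: 319 + 26 = 345 days.
345 mod 7 = 2, so 2 days after Friday is Sunday.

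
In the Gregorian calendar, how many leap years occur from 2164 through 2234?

17

Years divisible by 4: 2164, 2168, …, 2232 — 18 in all.
Of these, 2200 is divisible by 100 but not 400, so not leap.
Leap years: 18 − 1 = 17.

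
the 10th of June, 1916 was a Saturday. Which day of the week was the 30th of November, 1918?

Saturday

June 10, 1916 → June 10, 1917: 365 days.
June 10, 1917 → June 10, 1918: 365 days.
June 1918: 30 − 10 = 20 days remain.
Then July (31), August (31), September (30), October (31): 31 + 31 + 30 + 31 = 123 days.
November 1–30, 1918: 30 days.
Residual: 173 days.
Total: 903 days.
903 is a multiple of 7, so the 30th of November, 1918 falls on the same weekday: Saturday.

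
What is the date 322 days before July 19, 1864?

September 1, 1863

Count 322 days before July 19, 1864:
September 1863: 30 − 1 = 29 days remain.
Then 9 full months totalling 274 days.
July 1–19, 1864: 19 days.
Residual: 322 days.
Total: 322 days.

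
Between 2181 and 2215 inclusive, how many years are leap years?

Years divisible by 4 in [2181, 2215]: 2184, 2188, 2192, 2196, 2200, 2204, 2208, 2212.
Of these, 2200 is divisible by 100 but not 400, so not leap.
Leap years: 8 − 1 = 7.

7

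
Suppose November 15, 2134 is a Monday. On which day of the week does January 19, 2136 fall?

November 15, 2134 → November 15, 2135: 365 days.
November 2135: 30 − 15 = 15 days remain.
Then December (31): 31 days.
January 1–19, 2136: 19 days.
Residual: 65 days.
Total: 430 days.
430 mod 7 = 3, so 3 days after Monday is Thursday.

Thursday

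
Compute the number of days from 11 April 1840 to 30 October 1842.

April 11, 1840 → April 11, 1841: 365 days.
April 11, 1841 → April 11, 1842: 365 days.
April 1842: 30 − 11 = 19 days remain.
Then May (31), June (30), July (31), August (31), September (30): 31 + 30 + 31 + 31 + 30 = 153 days.
October 1–30, 1842: 30 days.
Residual: 202 days.
Total: 932 days.

932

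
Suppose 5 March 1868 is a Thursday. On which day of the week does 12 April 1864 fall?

Tuesday

Count forward from the earlier date (April 12, 1864) to the later (March 5, 1868):
April 12, 1864 → April 12, 1865: 365 days.
April 12, 1865 → April 12, 1866: 365 days.
April 12, 1866 → April 12, 1867: 365 days.
April 1867: 30 − 12 = 18 days remain.
Then 10 full months totalling 305 days.
March 1–5, 1868: 5 days.
Residual: 328 days.
Total: 1423 days.
1423 mod 7 = 2, so 2 days before Thursday is Tuesday.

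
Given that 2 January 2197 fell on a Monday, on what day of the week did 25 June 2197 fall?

Sunday

January 2197: 31 − 2 = 29 days remain.
Then February 2197 (28), March (31), April (30), May (31): 28 + 31 + 30 + 31 = 120 days.
June 1–25, 2197: 25 days.
Total: 29 + 120 + 25 = 174 days.
174 mod 7 = 6, so 6 days after Monday is Sunday.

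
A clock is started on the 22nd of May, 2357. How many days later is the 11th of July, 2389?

11738

From May 22, 2357 to May 22, 2389: 32 years, of which 8 contain a Feb 29 — 24×365 + 8×366 = 11688 days.
May 2389: 31 − 22 = 9 days remain.
Then June (30): 30 days.
July 1–11, 2389: 11 days.
Residual: 50 days.
Total: 11738 days.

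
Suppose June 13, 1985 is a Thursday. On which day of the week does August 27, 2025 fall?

Day-of-year of June 13, 1985: 164.
Day-of-year of August 27, 2025: 239.
1985 has 365 days, so 365 − 164 = 201 days remain in 1985.
Full years 1986–2024: 29 common + 10 leap = 29×365 + 10×366 = 14245 days.
Total: 201 + 14245 + 239 = 14685 days.
14685 mod 7 = 6, so 6 days after Thursday is Wednesday.

Wednesday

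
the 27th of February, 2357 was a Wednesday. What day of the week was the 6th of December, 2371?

Monday

From February 27, 2357 to February 27, 2371: 14 years, of which 3 contain a Feb 29 — 11×365 + 3×366 = 5113 days.
February 2371: 28 − 27 = 1 day remains (2371 is not a leap year, so February has 28 days).
Then 9 full months totalling 275 days.
December 1–6, 2371: 6 days.
Residual: 282 days.
Total: 5395 days.
5395 mod 7 = 5, so 5 days after Wednesday is Monday.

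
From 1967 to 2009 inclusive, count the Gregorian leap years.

11

Years divisible by 4 in [1967, 2009]: 1968, 1972, 1976, 1980, 1984, 1988, 1992, 1996, 2000, 2004, 2008.
2000 is divisible by 400, so still leap.
No century exceptions apply. Count: 11.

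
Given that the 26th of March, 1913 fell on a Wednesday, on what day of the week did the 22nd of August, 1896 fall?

Count forward from the earlier date (August 22, 1896) to the later (March 26, 1913):
Day-of-year of August 22, 1896: 235.
Day-of-year of March 26, 1913: 85.
1896 has 366 days, so 366 − 235 = 131 days remain in 1896.
Full years 1897–1912: 13 common + 3 leap = 13×365 + 3×366 = 5843 days.
Total: 131 + 5843 + 85 = 6059 days.
6059 mod 7 = 4, so 4 days before Wednesday is Saturday.

Saturday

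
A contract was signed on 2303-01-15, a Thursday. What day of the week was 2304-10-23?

Sunday

Day-of-year of January 15, 2303: 15.
Day-of-year of October 23, 2304: 297.
2303 has 365 days, so 365 − 15 = 350 days remain in 2303.
Total: 350 + 297 = 647 days.
647 mod 7 = 3, so 3 days after Thursday is Sunday.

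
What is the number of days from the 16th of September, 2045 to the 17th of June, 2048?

1005

September 16, 2045 → September 16, 2046: 365 days.
September 16, 2046 → September 16, 2047: 365 days.
September 2047: 30 − 16 = 14 days remain.
Then October (31), November (30), December (31), January (31), February 2048 (29), March (31), April (30), May (31): 31 + 30 + 31 + 31 + 29 + 31 + 30 + 31 = 244 days.
June 1–17, 2048: 17 days.
Residual: 275 days.
Total: 1005 days.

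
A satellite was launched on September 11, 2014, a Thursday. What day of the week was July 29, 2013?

Count forward from the earlier date (July 29, 2013) to the later (September 11, 2014):
July 2013: 31 − 29 = 2 days remain.
Then 13 full months totalling 396 days.
September 1–11, 2014: 11 days.
Total: 2 + 396 + 11 = 409 days.
409 mod 7 = 3, so 3 days before Thursday is Monday.

Monday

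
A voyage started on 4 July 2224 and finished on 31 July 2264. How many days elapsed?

Day-of-year of July 4, 2224: 186.
Day-of-year of July 31, 2264: 213.
2224 has 366 days, so 366 − 186 = 180 days remain in 2224.
Full years 2225–2263: 30 common + 9 leap = 30×365 + 9×366 = 14244 days.
Total: 180 + 14244 + 213 = 14637 days.

14637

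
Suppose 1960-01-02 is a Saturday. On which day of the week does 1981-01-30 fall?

From January 2, 1960 to January 2, 1981: 21 years, of which 6 contain a Feb 29 — 15×365 + 6×366 = 7671 days.
Within January 1981: 30 − 2 = 28 days.
Total: 7699 days.
7699 mod 7 = 6, so 6 days after Saturday is Friday.

Friday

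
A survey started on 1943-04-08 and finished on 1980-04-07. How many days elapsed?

Day-of-year of April 8, 1943: 98.
Day-of-year of April 7, 1980: 98.
1943 has 365 days, so 365 − 98 = 267 days remain in 1943.
Full years 1944–1979: 27 common + 9 leap = 27×365 + 9×366 = 13149 days.
Total: 267 + 13149 + 98 = 13514 days.

13514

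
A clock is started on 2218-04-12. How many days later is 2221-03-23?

1076

April 12, 2218 → April 12, 2219: 365 days.
April 12, 2219 → April 12, 2220: 366 days (2220 is a leap year).
April 2220: 30 − 12 = 18 days remain.
Then 10 full months totalling 304 days.
March 1–23, 2221: 23 days.
Residual: 345 days.
Total: 1076 days.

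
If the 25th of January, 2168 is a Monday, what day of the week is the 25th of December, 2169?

Monday

Day-of-year of January 25, 2168: 25.
Day-of-year of December 25, 2169: 359.
2168 has 366 days, so 366 − 25 = 341 days remain in 2168.
Total: 341 + 359 = 700 days.
700 is a multiple of 7, so the 25th of December, 2169 falls on the same weekday: Monday.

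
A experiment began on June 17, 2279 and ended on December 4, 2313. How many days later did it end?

12588

From June 17, 2279 to June 17, 2313: 34 years, of which 8 contain a Feb 29 — 26×365 + 8×366 = 12418 days.
(2300 is not a leap year (divisible by 100 but not 400).)
June 2313: 30 − 17 = 13 days remain.
Then July (31), August (31), September (30), October (31), November (30): 31 + 31 + 30 + 31 + 30 = 153 days.
December 1–4, 2313: 4 days.
Residual: 170 days.
Total: 12588 days.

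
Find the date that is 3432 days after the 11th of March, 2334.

the 3rd of August, 2343

Count 3432 days after March 11, 2334:
From March 11, 2334 to March 11, 2343: 9 years, of which 2 contain a Feb 29 — 7×365 + 2×366 = 3287 days.
March 2343: 31 − 11 = 20 days remain.
Then April (30), May (31), June (30), July (31): 30 + 31 + 30 + 31 = 122 days.
August 1–3, 2343: 3 days.
Residual: 145 days.
Total: 3432 days.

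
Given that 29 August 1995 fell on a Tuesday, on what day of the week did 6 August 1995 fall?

Sunday

Count forward from the earlier date (August 6, 1995) to the later (August 29, 1995):
Within August 1995: 29 − 6 = 23 days.
23 mod 7 = 2, so 2 days before Tuesday is Sunday.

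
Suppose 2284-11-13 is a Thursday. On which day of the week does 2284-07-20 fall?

Count forward from the earlier date (July 20, 2284) to the later (November 13, 2284):
July 2284: 31 − 20 = 11 days remain.
Then August (31), September (30), October (31): 31 + 30 + 31 = 92 days.
November 1–13, 2284: 13 days.
Total: 11 + 92 + 13 = 116 days.
116 mod 7 = 4, so 4 days before Thursday is Sunday.

Sunday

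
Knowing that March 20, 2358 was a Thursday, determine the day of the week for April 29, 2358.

Tuesday

March 2358: 31 − 20 = 11 days remain.
April 1–29, 2358: 29 days.
Total: 11 + 29 = 40 days.
40 mod 7 = 5, so 5 days after Thursday is Tuesday.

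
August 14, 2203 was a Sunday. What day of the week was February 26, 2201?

Thursday

Count forward from the earlier date (February 26, 2201) to the later (August 14, 2203):
February 2201: 28 − 26 = 2 days remain (2201 is not a leap year, so February has 28 days).
Then 29 full months totalling 883 days.
August 1–14, 2203: 14 days.
Total: 2 + 883 + 14 = 899 days.
899 mod 7 = 3, so 3 days before Sunday is Thursday.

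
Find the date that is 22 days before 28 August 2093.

6 August 2093

Count 22 days before August 28, 2093:
Within August 2093: 28 − 6 = 22 days.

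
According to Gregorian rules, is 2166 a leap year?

No

2166 is not a leap year.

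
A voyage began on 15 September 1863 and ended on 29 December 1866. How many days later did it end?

1201

September 15, 1863 → September 15, 1864: 366 days (1864 is a leap year).
September 15, 1864 → September 15, 1865: 365 days.
September 15, 1865 → September 15, 1866: 365 days.
September 1866: 30 − 15 = 15 days remain.
Then October (31), November (30): 31 + 30 = 61 days.
December 1–29, 1866: 29 days.
Residual: 105 days.
Total: 1201 days.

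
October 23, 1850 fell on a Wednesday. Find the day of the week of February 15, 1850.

Friday

Count forward from the earlier date (February 15, 1850) to the later (October 23, 1850):
February 1850: 28 − 15 = 13 days remain (1850 is not a leap year, so February has 28 days).
Then March (31), April (30), May (31), June (30), July (31), August (31), September (30): 31 + 30 + 31 + 30 + 31 + 31 + 30 = 214 days.
October 1–23, 1850: 23 days.
Total: 13 + 214 + 23 = 250 days.
250 mod 7 = 5, so 5 days before Wednesday is Friday.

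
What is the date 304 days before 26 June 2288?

27 August 2287

Count 304 days before June 26, 2288:
August 2287: 31 − 27 = 4 days remain.
Then 9 full months totalling 274 days.
June 1–26, 2288: 26 days.
Total: 4 + 274 + 26 = 304 days.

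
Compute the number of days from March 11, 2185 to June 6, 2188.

March 11, 2185 → March 11, 2186: 365 days.
March 11, 2186 → March 11, 2187: 365 days.
March 11, 2187 → March 11, 2188: 366 days (2188 is a leap year).
March 2188: 31 − 11 = 20 days remain.
Then April (30), May (31): 30 + 31 = 61 days.
June 1–6, 2188: 6 days.
Residual: 87 days.
Total: 1183 days.

1183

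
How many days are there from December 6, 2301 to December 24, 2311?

From December 6, 2301 to December 6, 2311: 10 years, of which 2 contain a Feb 29 — 8×365 + 2×366 = 3652 days.
Within December 2311: 24 − 6 = 18 days.
Total: 3670 days.

3670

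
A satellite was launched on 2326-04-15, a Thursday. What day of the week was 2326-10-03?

April 2326: 30 − 15 = 15 days remain.
Then May (31), June (30), July (31), August (31), September (30): 31 + 30 + 31 + 31 + 30 = 153 days.
October 1–3, 2326: 3 days.
Total: 15 + 153 + 3 = 171 days.
171 mod 7 = 3, so 3 days after Thursday is Sunday.

Sunday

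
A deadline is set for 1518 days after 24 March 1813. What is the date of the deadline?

20 May 1817

Count 1518 days after March 24, 1813:
March 24, 1813 → March 24, 1814: 365 days.
March 24, 1814 → March 24, 1815: 365 days.
March 24, 1815 → March 24, 1816: 366 days (1816 is a leap year).
March 24, 1816 → March 24, 1817: 365 days.
March 1817: 31 − 24 = 7 days remain.
Then April (30): 30 days.
May 1–20, 1817: 20 days.
Residual: 57 days.
Total: 1518 days.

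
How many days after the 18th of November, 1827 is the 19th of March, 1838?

3774

Day-of-year of November 18, 1827: 322.
Day-of-year of March 19, 1838: 78.
1827 has 365 days, so 365 − 322 = 43 days remain in 1827.
Full years 1828–1837: 7 common + 3 leap = 7×365 + 3×366 = 3653 days.
Total: 43 + 3653 + 78 = 3774 days.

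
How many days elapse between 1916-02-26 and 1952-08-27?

13332

From February 26, 1916 to February 26, 1952: 36 years, of which 9 contain a Feb 29 — 27×365 + 9×366 = 13149 days.
February 1952: 29 − 26 = 3 days remain (1952 is a leap year, so February has 29 days).
Then March (31), April (30), May (31), June (30), July (31): 31 + 30 + 31 + 30 + 31 = 153 days.
August 1–27, 1952: 27 days.
Residual: 183 days.
Total: 13332 days.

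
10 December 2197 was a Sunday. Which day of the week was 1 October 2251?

From December 10, 2197 to December 10, 2250: 53 years, of which 12 contain a Feb 29 — 41×365 + 12×366 = 19357 days.
(2200 is not a leap year (divisible by 100 but not 400).)
December 2250: 31 − 10 = 21 days remain.
Then 9 full months totalling 273 days.
October 1, 2251: 1 day.
Residual: 295 days.
Total: 19652 days.
19652 mod 7 = 3, so 3 days after Sunday is Wednesday.

Wednesday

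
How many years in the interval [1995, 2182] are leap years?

46

Years divisible by 4: 1996, 2000, …, 2180 — 47 in all.
Of these, 2100 is divisible by 100 but not 400, so not leap.
2000 is divisible by 400, so still leap.
Leap years: 47 − 1 = 46.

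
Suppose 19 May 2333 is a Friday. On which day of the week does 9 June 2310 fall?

Count forward from the earlier date (June 9, 2310) to the later (May 19, 2333):
From June 9, 2310 to June 9, 2332: 22 years, of which 6 contain a Feb 29 — 16×365 + 6×366 = 8036 days.
June 2332: 30 − 9 = 21 days remain.
Then 10 full months totalling 304 days.
May 1–19, 2333: 19 days.
Residual: 344 days.
Total: 8380 days.
8380 mod 7 = 1, so 1 day before Friday is Thursday.

Thursday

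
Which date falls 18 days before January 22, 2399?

January 4, 2399

Count 18 days before January 22, 2399:
Within January 2399: 22 − 4 = 18 days.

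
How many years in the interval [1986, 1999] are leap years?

3

Years divisible by 4 in [1986, 1999]: 1988, 1992, 1996.
No century exceptions apply. Count: 3.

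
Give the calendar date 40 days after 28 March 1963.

7 May 1963

Count 40 days after March 28, 1963:
March 1963: 31 − 28 = 3 days remain.
Then April (30): 30 days.
May 1–7, 1963: 7 days.
Total: 3 + 30 + 7 = 40 days.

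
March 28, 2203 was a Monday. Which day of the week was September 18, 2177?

Count forward from the earlier date (September 18, 2177) to the later (March 28, 2203):
From September 18, 2177 to September 18, 2202: 25 years, of which 5 contain a Feb 29 — 20×365 + 5×366 = 9130 days.
(2200 is not a leap year (divisible by 100 but not 400).)
September 2202: 30 − 18 = 12 days remain.
Then October (31), November (30), December (31), January (31), February 2203 (28): 31 + 30 + 31 + 31 + 28 = 151 days.
March 1–28, 2203: 28 days.
Residual: 191 days.
Total: 9321 days.
9321 mod 7 = 4, so 4 days before Monday is Thursday.

Thursday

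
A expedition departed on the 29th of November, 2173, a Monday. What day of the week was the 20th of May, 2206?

Tuesday

From November 29, 2173 to November 29, 2205: 32 years, of which 7 contain a Feb 29 — 25×365 + 7×366 = 11687 days.
(2200 is not a leap year (divisible by 100 but not 400).)
November 2205: 30 − 29 = 1 day remains.
Then December (31), January (31), February 2206 (28), March (31), April (30): 31 + 31 + 28 + 31 + 30 = 151 days.
May 1–20, 2206: 20 days.
Residual: 172 days.
Total: 11859 days.
11859 mod 7 = 1, so 1 day after Monday is Tuesday.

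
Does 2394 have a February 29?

No

2394 is not a leap year.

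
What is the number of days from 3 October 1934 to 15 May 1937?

955

Day-of-year of October 3, 1934: 276.
Day-of-year of May 15, 1937: 135.
1934 has 365 days, so 365 − 276 = 89 days remain in 1934.
Full years: 1935: 365; 1936: 366. Sum = 731.
Total: 89 + 731 + 135 = 955 days.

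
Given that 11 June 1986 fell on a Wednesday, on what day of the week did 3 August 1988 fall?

June 11, 1986 → June 11, 1987: 365 days.
June 11, 1987 → June 11, 1988: 366 days (1988 is a leap year).
June 1988: 30 − 11 = 19 days remain.
Then July (31): 31 days.
August 1–3, 1988: 3 days.
Residual: 53 days.
Total: 784 days.
784 is a multiple of 7, so 3 August 1988 falls on the same weekday: Wednesday.

Wednesday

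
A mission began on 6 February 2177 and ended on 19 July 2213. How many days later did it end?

13311

Day-of-year of February 6, 2177: 37.
Day-of-year of July 19, 2213: 200.
2177 has 365 days, so 365 − 37 = 328 days remain in 2177.
Full years 2178–2212: 27 common + 8 leap = 27×365 + 8×366 = 12783 days.
Total: 328 + 12783 + 200 = 13311 days.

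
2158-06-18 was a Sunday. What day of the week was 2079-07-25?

Count forward from the earlier date (July 25, 2079) to the later (June 18, 2158):
From July 25, 2079 to July 25, 2157: 78 years, of which 19 contain a Feb 29 — 59×365 + 19×366 = 28489 days.
(2100 is not a leap year (divisible by 100 but not 400).)
July 2157: 31 − 25 = 6 days remain.
Then 10 full months totalling 304 days.
June 1–18, 2158: 18 days.
Residual: 328 days.
Total: 28817 days.
28817 mod 7 = 5, so 5 days before Sunday is Tuesday.

Tuesday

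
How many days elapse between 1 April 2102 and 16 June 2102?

April 2102: 30 − 1 = 29 days remain.
Then May (31): 31 days.
June 1–16, 2102: 16 days.
Total: 29 + 31 + 16 = 76 days.

76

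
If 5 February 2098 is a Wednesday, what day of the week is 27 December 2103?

Thursday

February 5, 2098 → February 5, 2099: 365 days.
February 5, 2099 → February 5, 2100: 365 days.
February 5, 2100 → February 5, 2101: 365 days (2100 is not a leap year (divisible by 100 but not 400)).
February 5, 2101 → February 5, 2102: 365 days.
February 5, 2102 → February 5, 2103: 365 days.
February 2103: 28 − 5 = 23 days remain (2103 is not a leap year, so February has 28 days).
Then 9 full months totalling 275 days.
December 1–27, 2103: 27 days.
Residual: 325 days.
Total: 2150 days.
2150 mod 7 = 1, so 1 day after Wednesday is Thursday.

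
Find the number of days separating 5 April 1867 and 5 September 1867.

153

April 1867: 30 − 5 = 25 days remain.
Then May (31), June (30), July (31), August (31): 31 + 30 + 31 + 31 = 123 days.
September 1–5, 1867: 5 days.
Total: 25 + 123 + 5 = 153 days.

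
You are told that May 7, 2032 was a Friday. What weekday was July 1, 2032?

May 2032: 31 − 7 = 24 days remain.
Then June (30): 30 days.
July 1, 2032: 1 day.
Total: 24 + 30 + 1 = 55 days.
55 mod 7 = 6, so 6 days after Friday is Thursday.

Thursday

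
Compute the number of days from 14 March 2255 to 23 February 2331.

27739

Day-of-year of March 14, 2255: 73.
Day-of-year of February 23, 2331: 54.
2255 has 365 days, so 365 − 73 = 292 days remain in 2255.
Full years 2256–2330: 57 common + 18 leap = 57×365 + 18×366 = 27393 days.
Total: 292 + 27393 + 54 = 27739 days.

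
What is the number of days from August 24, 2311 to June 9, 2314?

August 24, 2311 → August 24, 2312: 366 days (2312 is a leap year).
August 24, 2312 → August 24, 2313: 365 days.
August 2313: 31 − 24 = 7 days remain.
Then 9 full months totalling 273 days.
June 1–9, 2314: 9 days.
Residual: 289 days.
Total: 1020 days.

1020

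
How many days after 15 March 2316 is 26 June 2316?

March 2316: 31 − 15 = 16 days remain.
Then April (30), May (31): 30 + 31 = 61 days.
June 1–26, 2316: 26 days.
Total: 16 + 61 + 26 = 103 days.

103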